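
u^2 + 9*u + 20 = (u + 4)*(u + 5)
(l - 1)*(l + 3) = l^2 + 2*l - 3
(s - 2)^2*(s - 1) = s^3 - 5*s^2 + 8*s - 4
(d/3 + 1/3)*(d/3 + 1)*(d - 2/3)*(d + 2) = d^4/9 + 16*d^3/27 + 7*d^2/9 - 4*d/27 - 4/9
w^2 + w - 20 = (w - 4)*(w + 5)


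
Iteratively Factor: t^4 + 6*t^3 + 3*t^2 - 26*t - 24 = (t + 3)*(t^3 + 3*t^2 - 6*t - 8) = (t + 1)*(t + 3)*(t^2 + 2*t - 8) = (t - 2)*(t + 1)*(t + 3)*(t + 4)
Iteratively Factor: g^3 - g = (g + 1)*(g^2 - g) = (g - 1)*(g + 1)*(g)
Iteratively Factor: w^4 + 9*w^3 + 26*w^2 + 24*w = (w + 3)*(w^3 + 6*w^2 + 8*w) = (w + 3)*(w + 4)*(w^2 + 2*w) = w*(w + 3)*(w + 4)*(w + 2)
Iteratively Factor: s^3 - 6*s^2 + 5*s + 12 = (s - 4)*(s^2 - 2*s - 3) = (s - 4)*(s + 1)*(s - 3)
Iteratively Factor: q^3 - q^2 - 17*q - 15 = (q + 3)*(q^2 - 4*q - 5) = (q - 5)*(q + 3)*(q + 1)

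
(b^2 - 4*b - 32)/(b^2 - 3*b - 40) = (b + 4)/(b + 5)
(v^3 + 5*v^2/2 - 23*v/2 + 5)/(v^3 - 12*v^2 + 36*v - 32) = (2*v^2 + 9*v - 5)/(2*(v^2 - 10*v + 16))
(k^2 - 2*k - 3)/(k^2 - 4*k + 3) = (k + 1)/(k - 1)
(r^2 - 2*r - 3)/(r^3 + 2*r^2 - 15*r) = (r + 1)/(r*(r + 5))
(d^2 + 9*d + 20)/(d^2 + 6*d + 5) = (d + 4)/(d + 1)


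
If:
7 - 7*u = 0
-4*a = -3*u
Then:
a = 3/4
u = 1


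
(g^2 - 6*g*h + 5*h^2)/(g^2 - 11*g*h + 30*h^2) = (g - h)/(g - 6*h)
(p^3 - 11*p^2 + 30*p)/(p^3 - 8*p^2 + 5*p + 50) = p*(p - 6)/(p^2 - 3*p - 10)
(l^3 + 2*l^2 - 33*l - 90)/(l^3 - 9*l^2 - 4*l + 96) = (l^2 - l - 30)/(l^2 - 12*l + 32)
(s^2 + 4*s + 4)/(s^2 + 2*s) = (s + 2)/s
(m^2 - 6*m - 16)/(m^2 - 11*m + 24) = (m + 2)/(m - 3)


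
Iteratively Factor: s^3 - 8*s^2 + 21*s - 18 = (s - 3)*(s^2 - 5*s + 6) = (s - 3)*(s - 2)*(s - 3)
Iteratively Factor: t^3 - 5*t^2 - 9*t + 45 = (t + 3)*(t^2 - 8*t + 15) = (t - 3)*(t + 3)*(t - 5)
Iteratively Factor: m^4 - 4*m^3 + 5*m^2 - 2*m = (m)*(m^3 - 4*m^2 + 5*m - 2) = m*(m - 1)*(m^2 - 3*m + 2) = m*(m - 1)^2*(m - 2)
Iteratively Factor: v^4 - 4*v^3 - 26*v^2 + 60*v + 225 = (v - 5)*(v^3 + v^2 - 21*v - 45) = (v - 5)^2*(v^2 + 6*v + 9) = (v - 5)^2*(v + 3)*(v + 3)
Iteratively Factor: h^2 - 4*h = (h)*(h - 4)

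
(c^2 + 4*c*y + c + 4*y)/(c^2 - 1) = (c + 4*y)/(c - 1)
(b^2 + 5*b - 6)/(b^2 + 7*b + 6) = (b - 1)/(b + 1)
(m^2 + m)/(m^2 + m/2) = 2*(m + 1)/(2*m + 1)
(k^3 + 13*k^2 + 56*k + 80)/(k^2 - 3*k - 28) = (k^2 + 9*k + 20)/(k - 7)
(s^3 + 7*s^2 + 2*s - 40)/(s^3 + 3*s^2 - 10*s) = (s + 4)/s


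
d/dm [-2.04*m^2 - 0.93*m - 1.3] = -4.08*m - 0.93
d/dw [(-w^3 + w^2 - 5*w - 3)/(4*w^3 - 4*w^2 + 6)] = (20*w^3 - w^2 - 6*w - 15)/(2*(4*w^6 - 8*w^5 + 4*w^4 + 12*w^3 - 12*w^2 + 9))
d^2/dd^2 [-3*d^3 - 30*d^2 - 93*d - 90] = -18*d - 60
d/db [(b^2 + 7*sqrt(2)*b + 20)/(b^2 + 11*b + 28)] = (-7*sqrt(2)*b^2 + 11*b^2 + 16*b - 220 + 196*sqrt(2))/(b^4 + 22*b^3 + 177*b^2 + 616*b + 784)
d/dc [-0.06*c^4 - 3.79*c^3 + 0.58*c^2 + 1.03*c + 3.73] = -0.24*c^3 - 11.37*c^2 + 1.16*c + 1.03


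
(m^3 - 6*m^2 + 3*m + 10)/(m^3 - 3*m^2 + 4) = (m - 5)/(m - 2)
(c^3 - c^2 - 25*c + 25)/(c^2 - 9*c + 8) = (c^2 - 25)/(c - 8)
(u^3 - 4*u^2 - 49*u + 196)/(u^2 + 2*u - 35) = (u^2 - 11*u + 28)/(u - 5)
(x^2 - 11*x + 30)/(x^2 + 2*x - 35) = (x - 6)/(x + 7)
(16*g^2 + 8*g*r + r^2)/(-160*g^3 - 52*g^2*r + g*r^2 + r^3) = (4*g + r)/(-40*g^2 - 3*g*r + r^2)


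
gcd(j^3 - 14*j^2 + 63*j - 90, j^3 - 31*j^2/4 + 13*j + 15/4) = j^2 - 8*j + 15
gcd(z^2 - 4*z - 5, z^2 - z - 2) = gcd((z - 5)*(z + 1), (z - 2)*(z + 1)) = z + 1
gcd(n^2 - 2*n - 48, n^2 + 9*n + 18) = n + 6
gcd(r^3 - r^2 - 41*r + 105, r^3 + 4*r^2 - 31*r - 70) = r^2 + 2*r - 35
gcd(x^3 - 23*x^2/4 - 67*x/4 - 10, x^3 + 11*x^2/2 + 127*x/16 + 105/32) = x + 5/4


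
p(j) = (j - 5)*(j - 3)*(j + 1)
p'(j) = (j - 5)*(j - 3) + (j - 5)*(j + 1) + (j - 3)*(j + 1)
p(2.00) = 9.00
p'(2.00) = -9.00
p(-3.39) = -128.13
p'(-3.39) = 88.94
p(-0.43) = 10.62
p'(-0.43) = 13.57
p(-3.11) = -104.55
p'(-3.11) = 79.56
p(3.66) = -4.12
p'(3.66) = -4.05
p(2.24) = 6.80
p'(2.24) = -9.31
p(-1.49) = -14.28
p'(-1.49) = 34.52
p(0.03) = 15.20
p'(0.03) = 6.58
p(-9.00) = -1344.00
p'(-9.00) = 376.00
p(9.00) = 240.00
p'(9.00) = 124.00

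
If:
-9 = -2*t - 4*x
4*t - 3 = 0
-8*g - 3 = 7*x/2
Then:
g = -153/128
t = 3/4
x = 15/8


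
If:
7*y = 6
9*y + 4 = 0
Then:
No Solution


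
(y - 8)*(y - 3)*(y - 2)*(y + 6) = y^4 - 7*y^3 - 32*y^2 + 228*y - 288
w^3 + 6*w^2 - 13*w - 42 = (w - 3)*(w + 2)*(w + 7)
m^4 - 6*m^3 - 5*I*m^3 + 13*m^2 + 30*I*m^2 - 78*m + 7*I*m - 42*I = (m - 6)*(m - 7*I)*(m + I)^2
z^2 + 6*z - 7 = (z - 1)*(z + 7)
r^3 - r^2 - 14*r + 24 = (r - 3)*(r - 2)*(r + 4)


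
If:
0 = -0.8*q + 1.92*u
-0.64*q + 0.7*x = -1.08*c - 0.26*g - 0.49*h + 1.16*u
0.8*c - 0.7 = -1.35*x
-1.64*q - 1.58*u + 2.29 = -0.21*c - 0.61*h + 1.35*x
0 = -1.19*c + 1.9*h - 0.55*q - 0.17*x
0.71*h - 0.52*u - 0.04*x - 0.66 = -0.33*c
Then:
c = 0.87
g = 0.33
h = 0.93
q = 1.32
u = 0.55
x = 0.00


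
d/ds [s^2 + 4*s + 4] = 2*s + 4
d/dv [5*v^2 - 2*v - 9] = 10*v - 2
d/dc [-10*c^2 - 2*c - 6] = -20*c - 2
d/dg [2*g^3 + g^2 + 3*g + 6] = 6*g^2 + 2*g + 3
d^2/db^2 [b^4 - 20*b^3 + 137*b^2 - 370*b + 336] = 12*b^2 - 120*b + 274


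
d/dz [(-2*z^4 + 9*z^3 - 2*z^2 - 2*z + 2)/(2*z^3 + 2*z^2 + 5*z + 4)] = 2*(-2*z^6 - 4*z^5 - 4*z^4 + 33*z^3 + 45*z^2 - 12*z - 9)/(4*z^6 + 8*z^5 + 24*z^4 + 36*z^3 + 41*z^2 + 40*z + 16)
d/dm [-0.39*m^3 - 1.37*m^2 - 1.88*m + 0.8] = -1.17*m^2 - 2.74*m - 1.88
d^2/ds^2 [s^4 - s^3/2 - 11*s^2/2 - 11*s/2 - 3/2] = 12*s^2 - 3*s - 11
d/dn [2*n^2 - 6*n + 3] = 4*n - 6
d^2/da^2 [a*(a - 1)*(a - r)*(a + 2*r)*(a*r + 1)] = 20*a^3*r + 12*a^2*r^2 - 12*a^2*r + 12*a^2 - 12*a*r^3 - 6*a*r^2 + 6*a*r - 6*a + 4*r^3 - 4*r^2 - 2*r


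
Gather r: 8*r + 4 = 8*r + 4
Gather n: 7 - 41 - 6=-40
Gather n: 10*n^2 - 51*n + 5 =10*n^2 - 51*n + 5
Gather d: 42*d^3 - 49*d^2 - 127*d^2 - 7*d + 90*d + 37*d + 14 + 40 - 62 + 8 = 42*d^3 - 176*d^2 + 120*d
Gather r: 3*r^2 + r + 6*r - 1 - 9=3*r^2 + 7*r - 10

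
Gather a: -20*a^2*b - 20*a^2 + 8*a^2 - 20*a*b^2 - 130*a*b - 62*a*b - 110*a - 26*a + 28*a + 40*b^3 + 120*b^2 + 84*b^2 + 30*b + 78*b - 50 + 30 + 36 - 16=a^2*(-20*b - 12) + a*(-20*b^2 - 192*b - 108) + 40*b^3 + 204*b^2 + 108*b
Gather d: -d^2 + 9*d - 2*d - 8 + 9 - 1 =-d^2 + 7*d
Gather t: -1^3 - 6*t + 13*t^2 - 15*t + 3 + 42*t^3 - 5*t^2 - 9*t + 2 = 42*t^3 + 8*t^2 - 30*t + 4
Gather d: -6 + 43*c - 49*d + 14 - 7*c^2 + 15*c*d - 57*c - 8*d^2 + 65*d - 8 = -7*c^2 - 14*c - 8*d^2 + d*(15*c + 16)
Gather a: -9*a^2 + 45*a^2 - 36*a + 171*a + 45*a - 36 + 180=36*a^2 + 180*a + 144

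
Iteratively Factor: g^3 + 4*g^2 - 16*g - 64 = (g - 4)*(g^2 + 8*g + 16) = (g - 4)*(g + 4)*(g + 4)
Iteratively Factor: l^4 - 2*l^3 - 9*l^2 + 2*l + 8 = (l + 2)*(l^3 - 4*l^2 - l + 4) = (l - 4)*(l + 2)*(l^2 - 1) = (l - 4)*(l - 1)*(l + 2)*(l + 1)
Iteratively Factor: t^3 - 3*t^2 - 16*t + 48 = (t - 4)*(t^2 + t - 12) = (t - 4)*(t + 4)*(t - 3)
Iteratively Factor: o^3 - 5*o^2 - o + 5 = (o + 1)*(o^2 - 6*o + 5) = (o - 1)*(o + 1)*(o - 5)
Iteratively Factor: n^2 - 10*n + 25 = (n - 5)*(n - 5)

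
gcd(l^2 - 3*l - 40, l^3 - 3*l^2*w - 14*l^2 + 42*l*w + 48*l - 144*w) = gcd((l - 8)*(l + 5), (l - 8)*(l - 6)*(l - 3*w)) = l - 8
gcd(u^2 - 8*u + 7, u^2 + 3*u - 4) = u - 1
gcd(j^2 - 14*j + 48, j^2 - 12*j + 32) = j - 8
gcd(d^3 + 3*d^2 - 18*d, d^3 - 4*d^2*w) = d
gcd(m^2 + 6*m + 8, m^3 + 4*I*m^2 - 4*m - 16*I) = m + 2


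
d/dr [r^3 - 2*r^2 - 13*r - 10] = 3*r^2 - 4*r - 13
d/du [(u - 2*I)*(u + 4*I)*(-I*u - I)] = -3*I*u^2 + 2*u*(2 - I) + 2 - 8*I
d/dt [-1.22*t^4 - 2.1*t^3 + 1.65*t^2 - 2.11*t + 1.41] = -4.88*t^3 - 6.3*t^2 + 3.3*t - 2.11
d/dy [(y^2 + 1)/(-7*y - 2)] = (-7*y^2 - 4*y + 7)/(49*y^2 + 28*y + 4)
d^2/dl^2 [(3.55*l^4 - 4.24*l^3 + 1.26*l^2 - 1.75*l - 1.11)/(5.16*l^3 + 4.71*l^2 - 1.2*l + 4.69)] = (-3.41060513164848e-13*l^7 + 474.66135*l^6 - 1072.9494*l^5 + 1169.47395*l^4 - 1088.15955*l^3 + 1314.91155*l^2 - 128.81985*l + 81.57495)/(137.388096*l^9 + 376.219728*l^8 + 247.557708*l^7 + 304.123383*l^6 + 626.331744*l^5 + 158.234607*l^4 + 179.724348*l^3 + 331.065693*l^2 - 79.18596*l + 103.161709)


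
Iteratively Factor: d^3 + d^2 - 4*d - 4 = (d - 2)*(d^2 + 3*d + 2) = (d - 2)*(d + 2)*(d + 1)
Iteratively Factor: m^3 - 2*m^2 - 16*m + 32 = (m - 2)*(m^2 - 16) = (m - 2)*(m + 4)*(m - 4)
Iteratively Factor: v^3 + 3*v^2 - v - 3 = (v + 3)*(v^2 - 1) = (v + 1)*(v + 3)*(v - 1)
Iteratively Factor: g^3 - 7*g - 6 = (g + 1)*(g^2 - g - 6) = (g + 1)*(g + 2)*(g - 3)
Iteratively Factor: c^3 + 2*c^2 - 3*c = (c + 3)*(c^2 - c) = c*(c + 3)*(c - 1)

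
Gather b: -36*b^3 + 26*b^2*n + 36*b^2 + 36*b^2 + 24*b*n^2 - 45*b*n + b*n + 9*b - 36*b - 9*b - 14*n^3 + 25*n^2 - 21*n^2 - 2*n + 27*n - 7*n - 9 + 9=-36*b^3 + b^2*(26*n + 72) + b*(24*n^2 - 44*n - 36) - 14*n^3 + 4*n^2 + 18*n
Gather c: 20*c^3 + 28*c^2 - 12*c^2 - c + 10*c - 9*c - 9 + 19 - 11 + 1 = 20*c^3 + 16*c^2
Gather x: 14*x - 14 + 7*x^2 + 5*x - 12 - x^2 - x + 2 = 6*x^2 + 18*x - 24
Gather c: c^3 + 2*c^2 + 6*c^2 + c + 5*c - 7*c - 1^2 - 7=c^3 + 8*c^2 - c - 8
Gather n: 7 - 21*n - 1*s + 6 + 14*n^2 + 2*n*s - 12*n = 14*n^2 + n*(2*s - 33) - s + 13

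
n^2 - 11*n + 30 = (n - 6)*(n - 5)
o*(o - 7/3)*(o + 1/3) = o^3 - 2*o^2 - 7*o/9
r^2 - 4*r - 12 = (r - 6)*(r + 2)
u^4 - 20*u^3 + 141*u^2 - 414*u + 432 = (u - 8)*(u - 6)*(u - 3)^2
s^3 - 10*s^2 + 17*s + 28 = (s - 7)*(s - 4)*(s + 1)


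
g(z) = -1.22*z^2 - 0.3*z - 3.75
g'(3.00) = -7.62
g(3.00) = -15.63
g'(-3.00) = 7.02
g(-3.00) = -13.83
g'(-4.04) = 9.56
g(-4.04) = -22.45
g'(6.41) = -15.94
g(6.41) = -55.80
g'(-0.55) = 1.04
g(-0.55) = -3.95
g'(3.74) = -9.43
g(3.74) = -21.94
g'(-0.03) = -0.23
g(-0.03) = -3.74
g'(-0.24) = 0.29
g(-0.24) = -3.75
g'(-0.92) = 1.94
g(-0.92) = -4.51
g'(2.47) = -6.33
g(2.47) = -11.93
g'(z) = -2.44*z - 0.3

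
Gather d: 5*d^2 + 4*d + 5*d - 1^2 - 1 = 5*d^2 + 9*d - 2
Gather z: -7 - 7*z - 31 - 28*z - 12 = -35*z - 50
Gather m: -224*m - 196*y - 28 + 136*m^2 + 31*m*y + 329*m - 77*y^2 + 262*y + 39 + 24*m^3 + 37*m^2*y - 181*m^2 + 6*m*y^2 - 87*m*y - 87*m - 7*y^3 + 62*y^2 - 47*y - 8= 24*m^3 + m^2*(37*y - 45) + m*(6*y^2 - 56*y + 18) - 7*y^3 - 15*y^2 + 19*y + 3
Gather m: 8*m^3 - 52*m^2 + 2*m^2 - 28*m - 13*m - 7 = 8*m^3 - 50*m^2 - 41*m - 7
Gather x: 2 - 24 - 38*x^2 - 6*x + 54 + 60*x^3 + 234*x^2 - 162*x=60*x^3 + 196*x^2 - 168*x + 32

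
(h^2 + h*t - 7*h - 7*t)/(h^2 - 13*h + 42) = (h + t)/(h - 6)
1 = 1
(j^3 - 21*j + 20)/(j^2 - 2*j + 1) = (j^2 + j - 20)/(j - 1)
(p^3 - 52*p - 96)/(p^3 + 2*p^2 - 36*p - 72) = (p - 8)/(p - 6)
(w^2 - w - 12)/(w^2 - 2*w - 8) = (w + 3)/(w + 2)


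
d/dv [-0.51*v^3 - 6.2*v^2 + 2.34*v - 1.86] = -1.53*v^2 - 12.4*v + 2.34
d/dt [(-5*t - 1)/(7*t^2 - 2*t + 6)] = (35*t^2 + 14*t - 32)/(49*t^4 - 28*t^3 + 88*t^2 - 24*t + 36)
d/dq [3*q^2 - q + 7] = 6*q - 1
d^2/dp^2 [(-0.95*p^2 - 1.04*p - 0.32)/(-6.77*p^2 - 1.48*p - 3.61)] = (1.13686837721616e-13*p^4 + 76.295192*p^3 - 51.307122*p^2 - 133.266096*p - 0.591585999999998)/(310.288733*p^6 + 203.498076*p^5 + 540.857331*p^4 + 220.266328*p^3 + 288.403983*p^2 + 57.862524*p + 47.045881)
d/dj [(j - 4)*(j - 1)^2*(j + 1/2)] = 4*j^3 - 33*j^2/2 + 12*j + 1/2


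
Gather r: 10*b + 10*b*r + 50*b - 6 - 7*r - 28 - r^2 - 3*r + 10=60*b - r^2 + r*(10*b - 10) - 24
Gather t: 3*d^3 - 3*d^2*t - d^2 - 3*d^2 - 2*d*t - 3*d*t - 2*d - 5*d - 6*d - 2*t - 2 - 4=3*d^3 - 4*d^2 - 13*d + t*(-3*d^2 - 5*d - 2) - 6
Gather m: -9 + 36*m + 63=36*m + 54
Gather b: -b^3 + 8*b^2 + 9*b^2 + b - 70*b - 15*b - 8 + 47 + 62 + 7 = -b^3 + 17*b^2 - 84*b + 108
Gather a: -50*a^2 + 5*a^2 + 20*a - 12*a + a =-45*a^2 + 9*a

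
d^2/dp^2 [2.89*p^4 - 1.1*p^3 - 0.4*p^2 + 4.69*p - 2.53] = 34.68*p^2 - 6.6*p - 0.8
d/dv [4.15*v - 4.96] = 4.15000000000000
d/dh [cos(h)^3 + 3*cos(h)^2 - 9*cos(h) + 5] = 3*(sin(h)^2 - 2*cos(h) + 2)*sin(h)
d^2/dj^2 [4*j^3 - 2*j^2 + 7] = 24*j - 4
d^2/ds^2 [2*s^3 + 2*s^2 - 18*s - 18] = 12*s + 4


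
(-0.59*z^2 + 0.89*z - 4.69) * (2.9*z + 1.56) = -1.711*z^3 + 1.6606*z^2 - 12.2126*z - 7.3164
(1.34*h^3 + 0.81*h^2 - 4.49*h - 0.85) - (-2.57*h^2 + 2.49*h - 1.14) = 1.34*h^3 + 3.38*h^2 - 6.98*h + 0.29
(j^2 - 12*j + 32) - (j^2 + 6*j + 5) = 27 - 18*j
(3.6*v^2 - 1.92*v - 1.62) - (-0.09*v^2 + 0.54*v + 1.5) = 3.69*v^2 - 2.46*v - 3.12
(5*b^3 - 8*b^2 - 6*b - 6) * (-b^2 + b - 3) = -5*b^5 + 13*b^4 - 17*b^3 + 24*b^2 + 12*b + 18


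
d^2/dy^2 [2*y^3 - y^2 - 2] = 12*y - 2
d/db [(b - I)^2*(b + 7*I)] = (b - I)*(3*b + 13*I)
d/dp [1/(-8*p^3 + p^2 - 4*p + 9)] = 2*(12*p^2 - p + 2)/(8*p^3 - p^2 + 4*p - 9)^2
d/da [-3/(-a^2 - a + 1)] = 3*(-2*a - 1)/(a^2 + a - 1)^2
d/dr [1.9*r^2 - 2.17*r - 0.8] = 3.8*r - 2.17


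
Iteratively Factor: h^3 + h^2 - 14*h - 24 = (h - 4)*(h^2 + 5*h + 6) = (h - 4)*(h + 3)*(h + 2)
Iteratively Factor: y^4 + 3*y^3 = (y)*(y^3 + 3*y^2) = y^2*(y^2 + 3*y) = y^2*(y + 3)*(y)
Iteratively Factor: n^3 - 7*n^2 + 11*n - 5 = (n - 1)*(n^2 - 6*n + 5) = (n - 1)^2*(n - 5)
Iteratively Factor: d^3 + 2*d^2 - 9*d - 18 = (d + 3)*(d^2 - d - 6) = (d - 3)*(d + 3)*(d + 2)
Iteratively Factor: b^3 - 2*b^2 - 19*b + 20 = (b + 4)*(b^2 - 6*b + 5) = (b - 1)*(b + 4)*(b - 5)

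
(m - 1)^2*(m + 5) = m^3 + 3*m^2 - 9*m + 5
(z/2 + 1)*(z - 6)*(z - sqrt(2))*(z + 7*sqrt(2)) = z^4/2 - 2*z^3 + 3*sqrt(2)*z^3 - 12*sqrt(2)*z^2 - 13*z^2 - 36*sqrt(2)*z + 28*z + 84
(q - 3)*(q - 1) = q^2 - 4*q + 3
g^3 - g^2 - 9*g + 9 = (g - 3)*(g - 1)*(g + 3)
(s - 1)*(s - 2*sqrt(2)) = s^2 - 2*sqrt(2)*s - s + 2*sqrt(2)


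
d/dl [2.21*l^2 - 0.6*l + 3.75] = 4.42*l - 0.6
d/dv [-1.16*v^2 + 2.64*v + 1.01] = 2.64 - 2.32*v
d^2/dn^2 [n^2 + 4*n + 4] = 2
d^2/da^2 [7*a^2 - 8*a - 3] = 14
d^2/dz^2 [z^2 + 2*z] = 2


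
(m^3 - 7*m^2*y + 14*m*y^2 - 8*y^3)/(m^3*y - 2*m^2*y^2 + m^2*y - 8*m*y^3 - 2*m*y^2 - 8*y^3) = (m^2 - 3*m*y + 2*y^2)/(y*(m^2 + 2*m*y + m + 2*y))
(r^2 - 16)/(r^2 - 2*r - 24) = (r - 4)/(r - 6)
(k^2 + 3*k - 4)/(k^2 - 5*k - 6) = (-k^2 - 3*k + 4)/(-k^2 + 5*k + 6)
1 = 1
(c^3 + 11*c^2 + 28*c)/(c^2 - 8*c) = (c^2 + 11*c + 28)/(c - 8)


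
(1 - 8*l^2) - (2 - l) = -8*l^2 + l - 1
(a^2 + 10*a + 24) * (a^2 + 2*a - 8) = a^4 + 12*a^3 + 36*a^2 - 32*a - 192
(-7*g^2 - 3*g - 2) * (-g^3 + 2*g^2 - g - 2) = 7*g^5 - 11*g^4 + 3*g^3 + 13*g^2 + 8*g + 4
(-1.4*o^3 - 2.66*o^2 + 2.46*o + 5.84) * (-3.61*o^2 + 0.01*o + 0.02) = 5.054*o^5 + 9.5886*o^4 - 8.9352*o^3 - 21.111*o^2 + 0.1076*o + 0.1168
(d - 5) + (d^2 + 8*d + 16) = d^2 + 9*d + 11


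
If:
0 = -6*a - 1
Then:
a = -1/6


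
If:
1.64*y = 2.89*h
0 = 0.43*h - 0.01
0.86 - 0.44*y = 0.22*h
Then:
No Solution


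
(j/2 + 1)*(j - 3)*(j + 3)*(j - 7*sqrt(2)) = j^4/2 - 7*sqrt(2)*j^3/2 + j^3 - 7*sqrt(2)*j^2 - 9*j^2/2 - 9*j + 63*sqrt(2)*j/2 + 63*sqrt(2)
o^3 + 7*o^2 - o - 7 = (o - 1)*(o + 1)*(o + 7)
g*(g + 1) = g^2 + g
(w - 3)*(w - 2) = w^2 - 5*w + 6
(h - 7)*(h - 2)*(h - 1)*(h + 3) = h^4 - 7*h^3 - 7*h^2 + 55*h - 42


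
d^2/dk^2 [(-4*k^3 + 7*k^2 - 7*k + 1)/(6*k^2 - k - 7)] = 2*(-382*k^3 + 906*k^2 - 1488*k + 435)/(216*k^6 - 108*k^5 - 738*k^4 + 251*k^3 + 861*k^2 - 147*k - 343)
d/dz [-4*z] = -4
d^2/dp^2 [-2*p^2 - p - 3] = -4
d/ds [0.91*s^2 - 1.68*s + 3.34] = 1.82*s - 1.68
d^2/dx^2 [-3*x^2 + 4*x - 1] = -6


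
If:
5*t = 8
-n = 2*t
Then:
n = -16/5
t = 8/5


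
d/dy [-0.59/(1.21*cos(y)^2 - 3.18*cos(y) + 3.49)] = (1.8762 - 1.4278*cos(y))*sin(y)/(1.21*cos(y)^2 - 3.18*cos(y) + 3.49)^2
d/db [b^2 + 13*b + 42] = 2*b + 13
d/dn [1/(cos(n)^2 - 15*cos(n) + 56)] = (2*cos(n) - 15)*sin(n)/(cos(n)^2 - 15*cos(n) + 56)^2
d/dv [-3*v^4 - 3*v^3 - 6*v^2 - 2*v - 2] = -12*v^3 - 9*v^2 - 12*v - 2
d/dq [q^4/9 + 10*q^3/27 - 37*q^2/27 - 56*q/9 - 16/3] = 4*q^3/9 + 10*q^2/9 - 74*q/27 - 56/9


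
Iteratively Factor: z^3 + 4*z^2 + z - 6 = (z + 2)*(z^2 + 2*z - 3) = (z - 1)*(z + 2)*(z + 3)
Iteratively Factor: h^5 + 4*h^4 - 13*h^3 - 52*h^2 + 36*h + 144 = (h + 3)*(h^4 + h^3 - 16*h^2 - 4*h + 48) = (h - 3)*(h + 3)*(h^3 + 4*h^2 - 4*h - 16) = (h - 3)*(h + 2)*(h + 3)*(h^2 + 2*h - 8) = (h - 3)*(h + 2)*(h + 3)*(h + 4)*(h - 2)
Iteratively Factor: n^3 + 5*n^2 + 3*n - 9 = (n + 3)*(n^2 + 2*n - 3) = (n - 1)*(n + 3)*(n + 3)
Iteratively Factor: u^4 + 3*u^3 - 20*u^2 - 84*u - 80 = (u + 4)*(u^3 - u^2 - 16*u - 20) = (u - 5)*(u + 4)*(u^2 + 4*u + 4) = (u - 5)*(u + 2)*(u + 4)*(u + 2)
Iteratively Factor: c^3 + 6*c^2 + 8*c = (c + 2)*(c^2 + 4*c) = (c + 2)*(c + 4)*(c)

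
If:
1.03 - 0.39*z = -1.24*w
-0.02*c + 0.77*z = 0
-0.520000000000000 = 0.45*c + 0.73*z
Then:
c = -1.11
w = -0.84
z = -0.03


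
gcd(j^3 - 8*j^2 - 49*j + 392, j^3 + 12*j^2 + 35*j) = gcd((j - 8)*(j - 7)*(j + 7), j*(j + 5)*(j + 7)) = j + 7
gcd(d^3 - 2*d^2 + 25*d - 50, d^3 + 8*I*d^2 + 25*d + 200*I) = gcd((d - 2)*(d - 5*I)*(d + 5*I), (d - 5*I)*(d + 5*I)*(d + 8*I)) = d^2 + 25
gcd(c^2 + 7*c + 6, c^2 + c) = c + 1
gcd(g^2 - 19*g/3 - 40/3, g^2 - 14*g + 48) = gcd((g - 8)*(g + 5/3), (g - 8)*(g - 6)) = g - 8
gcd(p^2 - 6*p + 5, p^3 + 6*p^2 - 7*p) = p - 1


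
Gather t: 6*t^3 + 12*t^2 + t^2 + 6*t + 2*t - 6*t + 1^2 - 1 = 6*t^3 + 13*t^2 + 2*t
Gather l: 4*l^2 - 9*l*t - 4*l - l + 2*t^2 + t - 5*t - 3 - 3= 4*l^2 + l*(-9*t - 5) + 2*t^2 - 4*t - 6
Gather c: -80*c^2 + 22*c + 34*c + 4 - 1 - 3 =-80*c^2 + 56*c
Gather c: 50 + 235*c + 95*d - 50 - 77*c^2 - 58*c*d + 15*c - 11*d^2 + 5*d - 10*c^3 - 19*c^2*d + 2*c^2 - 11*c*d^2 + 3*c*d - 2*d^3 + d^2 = -10*c^3 + c^2*(-19*d - 75) + c*(-11*d^2 - 55*d + 250) - 2*d^3 - 10*d^2 + 100*d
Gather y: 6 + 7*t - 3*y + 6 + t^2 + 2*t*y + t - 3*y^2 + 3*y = t^2 + 2*t*y + 8*t - 3*y^2 + 12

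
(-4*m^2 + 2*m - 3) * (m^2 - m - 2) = -4*m^4 + 6*m^3 + 3*m^2 - m + 6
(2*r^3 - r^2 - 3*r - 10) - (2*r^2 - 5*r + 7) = 2*r^3 - 3*r^2 + 2*r - 17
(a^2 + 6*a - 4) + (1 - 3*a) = a^2 + 3*a - 3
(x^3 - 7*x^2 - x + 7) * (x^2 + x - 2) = x^5 - 6*x^4 - 10*x^3 + 20*x^2 + 9*x - 14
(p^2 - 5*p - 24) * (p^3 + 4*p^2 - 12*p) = p^5 - p^4 - 56*p^3 - 36*p^2 + 288*p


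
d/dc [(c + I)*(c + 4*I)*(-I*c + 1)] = -3*I*c^2 + 12*c + 9*I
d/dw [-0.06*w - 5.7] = -0.0600000000000000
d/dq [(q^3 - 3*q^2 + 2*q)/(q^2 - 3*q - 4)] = (q^4 - 6*q^3 - 5*q^2 + 24*q - 8)/(q^4 - 6*q^3 + q^2 + 24*q + 16)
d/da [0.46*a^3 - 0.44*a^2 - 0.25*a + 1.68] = 1.38*a^2 - 0.88*a - 0.25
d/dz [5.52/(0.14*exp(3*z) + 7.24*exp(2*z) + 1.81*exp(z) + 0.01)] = (-2.3184*exp(2*z) - 79.9296*exp(z) - 9.9912)*exp(z)/(0.14*exp(3*z) + 7.24*exp(2*z) + 1.81*exp(z) + 0.01)^2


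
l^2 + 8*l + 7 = (l + 1)*(l + 7)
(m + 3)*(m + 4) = m^2 + 7*m + 12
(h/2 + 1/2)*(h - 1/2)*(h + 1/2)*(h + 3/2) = h^4/2 + 5*h^3/4 + 5*h^2/8 - 5*h/16 - 3/16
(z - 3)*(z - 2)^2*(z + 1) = z^4 - 6*z^3 + 9*z^2 + 4*z - 12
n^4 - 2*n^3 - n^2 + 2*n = n*(n - 2)*(n - 1)*(n + 1)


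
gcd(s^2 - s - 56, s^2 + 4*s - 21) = s + 7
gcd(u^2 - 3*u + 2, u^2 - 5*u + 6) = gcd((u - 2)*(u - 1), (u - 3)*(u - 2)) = u - 2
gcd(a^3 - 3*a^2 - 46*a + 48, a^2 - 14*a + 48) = a - 8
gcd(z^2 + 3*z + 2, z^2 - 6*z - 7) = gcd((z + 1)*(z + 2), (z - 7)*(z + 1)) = z + 1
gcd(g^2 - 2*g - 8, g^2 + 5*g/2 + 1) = g + 2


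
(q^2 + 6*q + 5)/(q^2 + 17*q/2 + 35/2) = 2*(q + 1)/(2*q + 7)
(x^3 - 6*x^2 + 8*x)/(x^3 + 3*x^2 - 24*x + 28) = x*(x - 4)/(x^2 + 5*x - 14)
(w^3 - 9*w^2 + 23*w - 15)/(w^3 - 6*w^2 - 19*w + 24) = (w^2 - 8*w + 15)/(w^2 - 5*w - 24)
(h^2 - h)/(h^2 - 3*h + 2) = h/(h - 2)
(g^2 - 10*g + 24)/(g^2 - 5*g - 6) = (g - 4)/(g + 1)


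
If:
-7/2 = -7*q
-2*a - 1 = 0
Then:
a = -1/2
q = 1/2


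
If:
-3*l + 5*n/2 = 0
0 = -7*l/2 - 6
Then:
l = -12/7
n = -72/35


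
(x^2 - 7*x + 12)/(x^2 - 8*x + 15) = (x - 4)/(x - 5)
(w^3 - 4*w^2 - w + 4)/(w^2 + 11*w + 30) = (w^3 - 4*w^2 - w + 4)/(w^2 + 11*w + 30)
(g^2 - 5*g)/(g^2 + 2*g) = (g - 5)/(g + 2)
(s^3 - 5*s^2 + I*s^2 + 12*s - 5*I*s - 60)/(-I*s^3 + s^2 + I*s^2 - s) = (-s^3 + 5*s^2 - I*s^2 - 12*s + 5*I*s + 60)/(s*(I*s^2 - s - I*s + 1))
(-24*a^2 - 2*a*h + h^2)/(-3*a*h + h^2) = (24*a^2 + 2*a*h - h^2)/(h*(3*a - h))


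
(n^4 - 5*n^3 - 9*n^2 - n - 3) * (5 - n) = -n^5 + 10*n^4 - 16*n^3 - 44*n^2 - 2*n - 15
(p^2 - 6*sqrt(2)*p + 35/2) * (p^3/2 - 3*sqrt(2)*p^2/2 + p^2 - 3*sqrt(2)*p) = p^5/2 - 9*sqrt(2)*p^4/2 + p^4 - 9*sqrt(2)*p^3 + 107*p^3/4 - 105*sqrt(2)*p^2/4 + 107*p^2/2 - 105*sqrt(2)*p/2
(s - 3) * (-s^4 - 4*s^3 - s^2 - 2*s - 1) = -s^5 - s^4 + 11*s^3 + s^2 + 5*s + 3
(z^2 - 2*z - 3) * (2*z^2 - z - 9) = 2*z^4 - 5*z^3 - 13*z^2 + 21*z + 27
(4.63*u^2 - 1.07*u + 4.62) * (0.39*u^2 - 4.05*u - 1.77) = 1.8057*u^4 - 19.1688*u^3 - 2.0598*u^2 - 16.8171*u - 8.1774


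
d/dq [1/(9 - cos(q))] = -sin(q)/(cos(q) - 9)^2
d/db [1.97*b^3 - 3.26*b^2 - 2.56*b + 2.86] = 5.91*b^2 - 6.52*b - 2.56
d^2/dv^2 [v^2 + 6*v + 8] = 2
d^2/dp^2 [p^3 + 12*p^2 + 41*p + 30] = 6*p + 24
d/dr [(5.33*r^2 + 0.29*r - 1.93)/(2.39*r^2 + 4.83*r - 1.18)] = (25.0508*r^2 - 3.3534*r + 8.9797)/(5.7121*r^4 + 23.0874*r^3 + 17.6885*r^2 - 11.3988*r + 1.3924)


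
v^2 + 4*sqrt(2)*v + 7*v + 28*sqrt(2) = (v + 7)*(v + 4*sqrt(2))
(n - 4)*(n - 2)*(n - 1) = n^3 - 7*n^2 + 14*n - 8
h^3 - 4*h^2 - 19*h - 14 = (h - 7)*(h + 1)*(h + 2)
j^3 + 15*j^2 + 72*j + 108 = (j + 3)*(j + 6)^2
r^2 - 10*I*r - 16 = (r - 8*I)*(r - 2*I)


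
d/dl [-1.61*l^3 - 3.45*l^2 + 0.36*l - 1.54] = -4.83*l^2 - 6.9*l + 0.36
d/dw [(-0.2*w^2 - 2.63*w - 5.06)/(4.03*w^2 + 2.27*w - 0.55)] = (10.1449*w^2 + 41.0036*w + 12.9327)/(16.2409*w^4 + 18.2962*w^3 + 0.719899999999999*w^2 - 2.497*w + 0.3025)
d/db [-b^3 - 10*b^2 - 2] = b*(-3*b - 20)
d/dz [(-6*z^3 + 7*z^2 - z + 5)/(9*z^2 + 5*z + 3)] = 2*(-27*z^4 - 30*z^3 - 5*z^2 - 24*z - 14)/(81*z^4 + 90*z^3 + 79*z^2 + 30*z + 9)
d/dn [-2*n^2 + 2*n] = 2 - 4*n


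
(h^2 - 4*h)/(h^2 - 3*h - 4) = h/(h + 1)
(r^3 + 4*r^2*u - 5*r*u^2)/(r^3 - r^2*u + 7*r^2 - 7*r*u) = (r + 5*u)/(r + 7)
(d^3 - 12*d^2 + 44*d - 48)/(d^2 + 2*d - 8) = (d^2 - 10*d + 24)/(d + 4)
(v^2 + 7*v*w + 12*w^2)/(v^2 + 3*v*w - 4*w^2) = (v + 3*w)/(v - w)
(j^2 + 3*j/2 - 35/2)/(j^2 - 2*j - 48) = (-2*j^2 - 3*j + 35)/(2*(-j^2 + 2*j + 48))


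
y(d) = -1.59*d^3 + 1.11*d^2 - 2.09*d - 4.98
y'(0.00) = -2.09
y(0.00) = -4.98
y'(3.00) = -38.36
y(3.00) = -44.19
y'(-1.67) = -19.10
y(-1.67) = 9.01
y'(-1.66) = -18.92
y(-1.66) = 8.82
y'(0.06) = -1.97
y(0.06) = -5.10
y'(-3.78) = -78.64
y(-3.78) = 104.66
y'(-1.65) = -18.74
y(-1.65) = 8.63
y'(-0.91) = -8.06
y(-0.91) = -0.96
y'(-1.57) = -17.33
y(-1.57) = 7.19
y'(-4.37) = -102.88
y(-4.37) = 158.04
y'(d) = -4.77*d^2 + 2.22*d - 2.09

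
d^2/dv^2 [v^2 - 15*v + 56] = 2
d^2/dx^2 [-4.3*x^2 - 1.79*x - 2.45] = -8.60000000000000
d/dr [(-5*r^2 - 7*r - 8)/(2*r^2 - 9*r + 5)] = (59*r^2 - 18*r - 107)/(4*r^4 - 36*r^3 + 101*r^2 - 90*r + 25)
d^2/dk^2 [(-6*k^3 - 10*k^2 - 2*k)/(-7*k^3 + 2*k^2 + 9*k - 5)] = 4*(287*k^6 + 714*k^5 + 273*k^4 - 975*k^3 - 465*k^2 + 255*k + 170)/(343*k^9 - 294*k^8 - 1239*k^7 + 1483*k^6 + 1173*k^5 - 2316*k^4 + 336*k^3 + 1065*k^2 - 675*k + 125)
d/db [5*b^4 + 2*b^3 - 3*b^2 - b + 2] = 20*b^3 + 6*b^2 - 6*b - 1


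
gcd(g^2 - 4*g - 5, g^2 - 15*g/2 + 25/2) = g - 5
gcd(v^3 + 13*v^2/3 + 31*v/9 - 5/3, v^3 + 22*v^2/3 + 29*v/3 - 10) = v + 3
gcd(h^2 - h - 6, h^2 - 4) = h + 2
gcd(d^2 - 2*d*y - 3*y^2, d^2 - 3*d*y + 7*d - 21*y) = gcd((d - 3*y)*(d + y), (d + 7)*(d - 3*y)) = -d + 3*y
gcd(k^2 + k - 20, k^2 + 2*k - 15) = k + 5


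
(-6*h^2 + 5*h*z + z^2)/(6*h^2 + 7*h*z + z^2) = (-h + z)/(h + z)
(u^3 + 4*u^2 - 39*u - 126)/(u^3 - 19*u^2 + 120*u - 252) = (u^2 + 10*u + 21)/(u^2 - 13*u + 42)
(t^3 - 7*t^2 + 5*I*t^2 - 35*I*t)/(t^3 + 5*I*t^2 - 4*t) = (t^2 + t*(-7 + 5*I) - 35*I)/(t^2 + 5*I*t - 4)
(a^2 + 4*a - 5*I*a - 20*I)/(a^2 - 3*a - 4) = (a^2 + a*(4 - 5*I) - 20*I)/(a^2 - 3*a - 4)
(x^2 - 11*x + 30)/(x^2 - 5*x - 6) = (x - 5)/(x + 1)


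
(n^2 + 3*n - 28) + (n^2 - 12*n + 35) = 2*n^2 - 9*n + 7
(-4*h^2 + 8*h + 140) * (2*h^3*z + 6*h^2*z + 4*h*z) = -8*h^5*z - 8*h^4*z + 312*h^3*z + 872*h^2*z + 560*h*z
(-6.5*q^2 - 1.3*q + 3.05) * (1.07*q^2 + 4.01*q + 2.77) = -6.955*q^4 - 27.456*q^3 - 19.9545*q^2 + 8.6295*q + 8.4485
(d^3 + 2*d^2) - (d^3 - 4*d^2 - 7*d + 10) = 6*d^2 + 7*d - 10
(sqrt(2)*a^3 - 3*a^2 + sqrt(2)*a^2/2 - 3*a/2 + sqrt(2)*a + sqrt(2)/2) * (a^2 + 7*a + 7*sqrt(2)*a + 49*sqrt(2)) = sqrt(2)*a^5 + 15*sqrt(2)*a^4/2 + 11*a^4 - 33*sqrt(2)*a^3/2 + 165*a^3/2 - 150*sqrt(2)*a^2 + 105*a^2/2 - 70*sqrt(2)*a + 105*a + 49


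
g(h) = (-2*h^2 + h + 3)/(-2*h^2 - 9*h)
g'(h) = (1 - 4*h)/(-2*h^2 - 9*h) + (4*h + 9)*(-2*h^2 + h + 3)/(-2*h^2 - 9*h)^2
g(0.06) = -5.58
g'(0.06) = 92.82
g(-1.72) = -0.48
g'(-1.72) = 0.72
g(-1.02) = -0.01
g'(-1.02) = 0.71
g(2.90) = 0.25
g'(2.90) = 0.12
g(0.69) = -0.38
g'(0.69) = 0.87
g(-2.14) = -0.82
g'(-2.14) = 0.91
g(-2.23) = -0.91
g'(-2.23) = 0.97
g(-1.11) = -0.08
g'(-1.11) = 0.68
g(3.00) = 0.27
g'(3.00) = 0.12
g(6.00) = 0.50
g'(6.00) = 0.05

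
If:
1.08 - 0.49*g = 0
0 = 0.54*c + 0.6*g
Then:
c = -2.45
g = 2.20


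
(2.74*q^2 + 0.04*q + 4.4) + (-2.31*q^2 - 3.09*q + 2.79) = 0.43*q^2 - 3.05*q + 7.19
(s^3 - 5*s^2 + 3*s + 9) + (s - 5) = s^3 - 5*s^2 + 4*s + 4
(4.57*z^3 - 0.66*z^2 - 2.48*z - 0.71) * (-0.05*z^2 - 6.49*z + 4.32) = -0.2285*z^5 - 29.6263*z^4 + 24.1498*z^3 + 13.2795*z^2 - 6.1057*z - 3.0672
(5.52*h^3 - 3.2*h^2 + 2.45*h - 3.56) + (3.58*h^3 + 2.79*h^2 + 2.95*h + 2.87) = 9.1*h^3 - 0.41*h^2 + 5.4*h - 0.69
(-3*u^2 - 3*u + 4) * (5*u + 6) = -15*u^3 - 33*u^2 + 2*u + 24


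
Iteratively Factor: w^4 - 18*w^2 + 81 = (w + 3)*(w^3 - 3*w^2 - 9*w + 27) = (w - 3)*(w + 3)*(w^2 - 9) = (w - 3)*(w + 3)^2*(w - 3)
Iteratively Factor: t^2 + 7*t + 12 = (t + 3)*(t + 4)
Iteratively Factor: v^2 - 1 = (v + 1)*(v - 1)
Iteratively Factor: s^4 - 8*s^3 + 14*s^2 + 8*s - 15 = (s - 3)*(s^3 - 5*s^2 - s + 5) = (s - 5)*(s - 3)*(s^2 - 1) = (s - 5)*(s - 3)*(s + 1)*(s - 1)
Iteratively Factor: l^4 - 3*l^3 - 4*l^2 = (l - 4)*(l^3 + l^2) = (l - 4)*(l + 1)*(l^2) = l*(l - 4)*(l + 1)*(l)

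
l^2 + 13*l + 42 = (l + 6)*(l + 7)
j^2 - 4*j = j*(j - 4)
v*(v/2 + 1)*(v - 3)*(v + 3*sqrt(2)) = v^4/2 - v^3/2 + 3*sqrt(2)*v^3/2 - 3*v^2 - 3*sqrt(2)*v^2/2 - 9*sqrt(2)*v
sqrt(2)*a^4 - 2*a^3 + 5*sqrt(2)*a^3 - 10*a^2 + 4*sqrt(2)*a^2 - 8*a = a*(a + 4)*(a - sqrt(2))*(sqrt(2)*a + sqrt(2))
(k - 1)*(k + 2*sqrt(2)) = k^2 - k + 2*sqrt(2)*k - 2*sqrt(2)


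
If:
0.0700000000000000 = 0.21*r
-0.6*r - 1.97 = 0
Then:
No Solution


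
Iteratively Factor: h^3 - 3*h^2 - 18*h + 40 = (h + 4)*(h^2 - 7*h + 10) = (h - 5)*(h + 4)*(h - 2)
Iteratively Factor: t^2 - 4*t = (t - 4)*(t)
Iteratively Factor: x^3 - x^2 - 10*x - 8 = (x + 2)*(x^2 - 3*x - 4) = (x - 4)*(x + 2)*(x + 1)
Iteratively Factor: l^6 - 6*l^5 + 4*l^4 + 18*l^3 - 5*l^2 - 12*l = (l + 1)*(l^5 - 7*l^4 + 11*l^3 + 7*l^2 - 12*l) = (l + 1)^2*(l^4 - 8*l^3 + 19*l^2 - 12*l) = (l - 3)*(l + 1)^2*(l^3 - 5*l^2 + 4*l) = (l - 4)*(l - 3)*(l + 1)^2*(l^2 - l) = (l - 4)*(l - 3)*(l - 1)*(l + 1)^2*(l)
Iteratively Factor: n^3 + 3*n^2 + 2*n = (n)*(n^2 + 3*n + 2) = n*(n + 2)*(n + 1)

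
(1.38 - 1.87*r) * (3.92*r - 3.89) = -7.3304*r^2 + 12.6839*r - 5.3682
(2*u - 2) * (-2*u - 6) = -4*u^2 - 8*u + 12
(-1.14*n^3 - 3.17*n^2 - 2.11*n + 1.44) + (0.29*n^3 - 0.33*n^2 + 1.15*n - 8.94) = -0.85*n^3 - 3.5*n^2 - 0.96*n - 7.5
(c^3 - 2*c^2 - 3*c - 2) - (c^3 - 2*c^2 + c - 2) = -4*c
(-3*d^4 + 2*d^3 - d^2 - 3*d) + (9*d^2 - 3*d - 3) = -3*d^4 + 2*d^3 + 8*d^2 - 6*d - 3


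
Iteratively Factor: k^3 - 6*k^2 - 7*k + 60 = (k - 4)*(k^2 - 2*k - 15) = (k - 5)*(k - 4)*(k + 3)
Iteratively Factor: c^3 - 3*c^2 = (c - 3)*(c^2) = c*(c - 3)*(c)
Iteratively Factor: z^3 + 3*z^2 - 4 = (z - 1)*(z^2 + 4*z + 4) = (z - 1)*(z + 2)*(z + 2)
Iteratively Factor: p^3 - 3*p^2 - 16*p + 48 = (p - 3)*(p^2 - 16) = (p - 3)*(p + 4)*(p - 4)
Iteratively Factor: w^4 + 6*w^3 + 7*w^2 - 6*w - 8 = (w + 2)*(w^3 + 4*w^2 - w - 4) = (w - 1)*(w + 2)*(w^2 + 5*w + 4) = (w - 1)*(w + 1)*(w + 2)*(w + 4)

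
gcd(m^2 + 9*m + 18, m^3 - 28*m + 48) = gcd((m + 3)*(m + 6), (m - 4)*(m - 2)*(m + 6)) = m + 6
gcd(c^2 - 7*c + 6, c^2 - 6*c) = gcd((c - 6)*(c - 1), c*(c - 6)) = c - 6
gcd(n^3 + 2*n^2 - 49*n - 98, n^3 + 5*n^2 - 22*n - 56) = n^2 + 9*n + 14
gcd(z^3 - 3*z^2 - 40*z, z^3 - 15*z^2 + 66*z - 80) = z - 8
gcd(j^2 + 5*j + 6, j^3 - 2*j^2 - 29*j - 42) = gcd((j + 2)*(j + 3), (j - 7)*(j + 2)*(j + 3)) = j^2 + 5*j + 6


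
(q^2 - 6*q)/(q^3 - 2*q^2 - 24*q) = 1/(q + 4)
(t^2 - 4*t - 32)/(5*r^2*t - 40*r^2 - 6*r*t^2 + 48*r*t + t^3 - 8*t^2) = (t + 4)/(5*r^2 - 6*r*t + t^2)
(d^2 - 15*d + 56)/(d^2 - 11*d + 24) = (d - 7)/(d - 3)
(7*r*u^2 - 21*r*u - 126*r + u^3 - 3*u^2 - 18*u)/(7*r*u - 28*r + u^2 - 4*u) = (u^2 - 3*u - 18)/(u - 4)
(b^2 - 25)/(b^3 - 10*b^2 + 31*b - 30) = (b + 5)/(b^2 - 5*b + 6)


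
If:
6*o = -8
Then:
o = -4/3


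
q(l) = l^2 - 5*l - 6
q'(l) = 2*l - 5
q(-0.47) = -3.43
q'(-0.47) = -5.94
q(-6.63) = 71.11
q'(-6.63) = -18.26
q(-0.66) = -2.26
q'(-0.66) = -6.32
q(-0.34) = -4.18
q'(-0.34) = -5.68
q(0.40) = -7.84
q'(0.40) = -4.20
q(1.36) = -10.95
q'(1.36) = -2.28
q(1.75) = -11.69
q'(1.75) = -1.50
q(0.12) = -6.59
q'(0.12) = -4.76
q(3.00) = -12.00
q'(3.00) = 1.00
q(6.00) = 0.00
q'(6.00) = 7.00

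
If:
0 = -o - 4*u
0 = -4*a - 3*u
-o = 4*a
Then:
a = 0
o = 0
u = 0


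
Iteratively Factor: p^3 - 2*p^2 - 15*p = (p + 3)*(p^2 - 5*p) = (p - 5)*(p + 3)*(p)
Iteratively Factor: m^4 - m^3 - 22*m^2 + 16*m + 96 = (m - 4)*(m^3 + 3*m^2 - 10*m - 24) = (m - 4)*(m - 3)*(m^2 + 6*m + 8) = (m - 4)*(m - 3)*(m + 2)*(m + 4)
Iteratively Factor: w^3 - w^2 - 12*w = (w + 3)*(w^2 - 4*w) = (w - 4)*(w + 3)*(w)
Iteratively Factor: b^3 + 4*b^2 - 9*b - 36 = (b - 3)*(b^2 + 7*b + 12) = (b - 3)*(b + 4)*(b + 3)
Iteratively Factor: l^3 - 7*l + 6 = (l - 2)*(l^2 + 2*l - 3) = (l - 2)*(l - 1)*(l + 3)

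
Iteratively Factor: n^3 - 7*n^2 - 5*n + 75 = (n + 3)*(n^2 - 10*n + 25) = (n - 5)*(n + 3)*(n - 5)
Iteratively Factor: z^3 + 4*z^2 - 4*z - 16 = (z + 2)*(z^2 + 2*z - 8) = (z - 2)*(z + 2)*(z + 4)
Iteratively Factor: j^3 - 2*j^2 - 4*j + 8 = (j - 2)*(j^2 - 4) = (j - 2)*(j + 2)*(j - 2)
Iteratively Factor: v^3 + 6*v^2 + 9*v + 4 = (v + 1)*(v^2 + 5*v + 4) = (v + 1)*(v + 4)*(v + 1)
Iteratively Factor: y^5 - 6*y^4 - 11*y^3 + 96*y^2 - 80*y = (y - 1)*(y^4 - 5*y^3 - 16*y^2 + 80*y) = (y - 5)*(y - 1)*(y^3 - 16*y) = y*(y - 5)*(y - 1)*(y^2 - 16) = y*(y - 5)*(y - 1)*(y + 4)*(y - 4)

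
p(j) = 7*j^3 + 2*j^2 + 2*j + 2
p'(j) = 21*j^2 + 4*j + 2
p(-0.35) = 1.24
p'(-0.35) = 3.17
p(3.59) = 358.83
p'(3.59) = 287.01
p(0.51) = 4.47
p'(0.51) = 9.50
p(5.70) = 1374.73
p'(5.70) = 707.09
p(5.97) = 1574.66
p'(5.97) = 774.34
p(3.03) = 221.15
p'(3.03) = 206.92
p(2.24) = 95.19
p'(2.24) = 116.33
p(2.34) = 107.32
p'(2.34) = 126.35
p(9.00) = 5285.00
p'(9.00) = 1739.00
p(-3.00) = -175.00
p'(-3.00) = 179.00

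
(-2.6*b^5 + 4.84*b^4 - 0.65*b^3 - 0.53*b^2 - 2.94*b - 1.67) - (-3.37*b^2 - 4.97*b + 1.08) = -2.6*b^5 + 4.84*b^4 - 0.65*b^3 + 2.84*b^2 + 2.03*b - 2.75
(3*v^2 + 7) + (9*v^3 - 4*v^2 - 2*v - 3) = 9*v^3 - v^2 - 2*v + 4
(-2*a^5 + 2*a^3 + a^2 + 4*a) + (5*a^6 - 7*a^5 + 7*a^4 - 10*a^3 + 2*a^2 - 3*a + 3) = 5*a^6 - 9*a^5 + 7*a^4 - 8*a^3 + 3*a^2 + a + 3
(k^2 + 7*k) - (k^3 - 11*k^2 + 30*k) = -k^3 + 12*k^2 - 23*k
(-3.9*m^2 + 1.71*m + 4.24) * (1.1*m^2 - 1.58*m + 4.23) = -4.29*m^4 + 8.043*m^3 - 14.5348*m^2 + 0.5341*m + 17.9352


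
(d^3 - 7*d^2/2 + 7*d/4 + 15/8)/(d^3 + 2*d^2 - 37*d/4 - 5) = (d - 3/2)/(d + 4)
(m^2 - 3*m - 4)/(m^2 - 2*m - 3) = (m - 4)/(m - 3)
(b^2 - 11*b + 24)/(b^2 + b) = (b^2 - 11*b + 24)/(b*(b + 1))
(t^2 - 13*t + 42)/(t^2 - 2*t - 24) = (t - 7)/(t + 4)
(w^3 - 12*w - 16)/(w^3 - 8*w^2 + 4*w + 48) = (w + 2)/(w - 6)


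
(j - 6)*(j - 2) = j^2 - 8*j + 12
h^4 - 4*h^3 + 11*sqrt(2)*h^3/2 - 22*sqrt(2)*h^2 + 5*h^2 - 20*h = h*(h - 4)*(h + sqrt(2)/2)*(h + 5*sqrt(2))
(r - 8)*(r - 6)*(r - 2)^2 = r^4 - 18*r^3 + 108*r^2 - 248*r + 192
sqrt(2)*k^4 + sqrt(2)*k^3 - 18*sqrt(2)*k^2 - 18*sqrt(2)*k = k*(k - 3*sqrt(2))*(k + 3*sqrt(2))*(sqrt(2)*k + sqrt(2))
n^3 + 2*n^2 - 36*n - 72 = (n - 6)*(n + 2)*(n + 6)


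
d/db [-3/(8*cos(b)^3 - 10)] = -18*sin(b)*cos(b)^2/(4*cos(b)^3 - 5)^2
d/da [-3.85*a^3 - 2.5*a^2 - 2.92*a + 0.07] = -11.55*a^2 - 5.0*a - 2.92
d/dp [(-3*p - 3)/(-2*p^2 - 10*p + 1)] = 3*(2*p^2 + 10*p - 2*(p + 1)*(2*p + 5) - 1)/(2*p^2 + 10*p - 1)^2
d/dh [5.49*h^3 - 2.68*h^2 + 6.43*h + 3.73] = 16.47*h^2 - 5.36*h + 6.43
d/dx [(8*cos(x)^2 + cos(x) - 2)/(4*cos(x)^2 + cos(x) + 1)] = (4*sin(x)^2 - 32*cos(x) - 7)*sin(x)/(-4*sin(x)^2 + cos(x) + 5)^2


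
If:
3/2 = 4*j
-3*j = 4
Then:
No Solution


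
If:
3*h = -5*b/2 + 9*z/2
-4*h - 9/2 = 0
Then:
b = 9*z/5 + 27/20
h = -9/8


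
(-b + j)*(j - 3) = -b*j + 3*b + j^2 - 3*j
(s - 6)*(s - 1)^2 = s^3 - 8*s^2 + 13*s - 6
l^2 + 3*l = l*(l + 3)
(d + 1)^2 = d^2 + 2*d + 1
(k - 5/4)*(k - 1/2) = k^2 - 7*k/4 + 5/8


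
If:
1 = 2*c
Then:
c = 1/2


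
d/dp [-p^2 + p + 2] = 1 - 2*p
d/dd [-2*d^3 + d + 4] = 1 - 6*d^2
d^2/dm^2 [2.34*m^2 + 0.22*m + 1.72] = 4.68000000000000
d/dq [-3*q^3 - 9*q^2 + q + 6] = -9*q^2 - 18*q + 1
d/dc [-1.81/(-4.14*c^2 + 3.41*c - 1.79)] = (6.1721 - 14.9868*c)/(4.14*c^2 - 3.41*c + 1.79)^2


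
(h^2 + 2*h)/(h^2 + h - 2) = h/(h - 1)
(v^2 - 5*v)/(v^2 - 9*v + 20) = v/(v - 4)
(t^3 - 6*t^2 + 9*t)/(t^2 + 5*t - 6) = t*(t^2 - 6*t + 9)/(t^2 + 5*t - 6)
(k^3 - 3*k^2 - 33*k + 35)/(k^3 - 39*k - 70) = (k - 1)/(k + 2)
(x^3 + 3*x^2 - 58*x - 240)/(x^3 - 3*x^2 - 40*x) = (x + 6)/x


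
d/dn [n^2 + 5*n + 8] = 2*n + 5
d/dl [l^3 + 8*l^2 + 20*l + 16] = 3*l^2 + 16*l + 20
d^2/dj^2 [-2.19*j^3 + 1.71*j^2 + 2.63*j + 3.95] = 3.42 - 13.14*j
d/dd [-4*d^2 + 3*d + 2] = 3 - 8*d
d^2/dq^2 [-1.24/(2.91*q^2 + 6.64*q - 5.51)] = (21.000888*q^2 + 47.919552*q - 1.24*(5.82*q + 6.64)*(11.64*q + 13.28) - 39.764568)/(2.91*q^2 + 6.64*q - 5.51)^3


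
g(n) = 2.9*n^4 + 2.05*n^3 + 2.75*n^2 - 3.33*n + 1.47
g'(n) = 11.6*n^3 + 6.15*n^2 + 5.5*n - 3.33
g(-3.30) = 312.65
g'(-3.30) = -371.38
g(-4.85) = 1453.03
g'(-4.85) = -1208.72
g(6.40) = 5495.59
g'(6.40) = 3324.64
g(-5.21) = 1940.28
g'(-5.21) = -1505.53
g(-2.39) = 91.77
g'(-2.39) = -139.71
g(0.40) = 0.78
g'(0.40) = 0.60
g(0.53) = 1.01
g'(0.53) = 3.04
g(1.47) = 22.57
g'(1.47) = 54.89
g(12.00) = 64034.31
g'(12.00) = 20993.07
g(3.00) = 306.48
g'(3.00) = 381.72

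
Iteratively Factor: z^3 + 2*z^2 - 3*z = (z + 3)*(z^2 - z) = (z - 1)*(z + 3)*(z)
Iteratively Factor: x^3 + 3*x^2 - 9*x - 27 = (x + 3)*(x^2 - 9) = (x + 3)^2*(x - 3)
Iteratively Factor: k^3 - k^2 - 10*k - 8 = (k + 2)*(k^2 - 3*k - 4) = (k - 4)*(k + 2)*(k + 1)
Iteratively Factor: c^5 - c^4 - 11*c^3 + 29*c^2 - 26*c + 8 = (c - 1)*(c^4 - 11*c^2 + 18*c - 8) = (c - 2)*(c - 1)*(c^3 + 2*c^2 - 7*c + 4) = (c - 2)*(c - 1)^2*(c^2 + 3*c - 4) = (c - 2)*(c - 1)^2*(c + 4)*(c - 1)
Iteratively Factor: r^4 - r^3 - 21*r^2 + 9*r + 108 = (r - 3)*(r^3 + 2*r^2 - 15*r - 36) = (r - 3)*(r + 3)*(r^2 - r - 12) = (r - 3)*(r + 3)^2*(r - 4)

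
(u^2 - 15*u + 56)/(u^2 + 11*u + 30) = (u^2 - 15*u + 56)/(u^2 + 11*u + 30)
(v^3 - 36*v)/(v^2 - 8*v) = (v^2 - 36)/(v - 8)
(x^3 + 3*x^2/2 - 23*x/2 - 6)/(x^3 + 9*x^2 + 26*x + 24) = (2*x^2 - 5*x - 3)/(2*(x^2 + 5*x + 6))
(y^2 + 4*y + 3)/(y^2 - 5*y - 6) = (y + 3)/(y - 6)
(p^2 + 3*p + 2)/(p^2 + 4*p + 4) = (p + 1)/(p + 2)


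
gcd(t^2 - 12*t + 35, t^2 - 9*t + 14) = t - 7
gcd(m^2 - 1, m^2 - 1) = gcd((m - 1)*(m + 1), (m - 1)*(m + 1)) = m^2 - 1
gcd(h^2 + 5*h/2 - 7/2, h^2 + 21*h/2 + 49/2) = h + 7/2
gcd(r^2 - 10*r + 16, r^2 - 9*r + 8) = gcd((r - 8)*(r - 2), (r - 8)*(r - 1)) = r - 8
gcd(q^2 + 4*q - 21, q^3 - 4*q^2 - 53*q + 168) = q^2 + 4*q - 21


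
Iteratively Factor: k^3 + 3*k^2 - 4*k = (k - 1)*(k^2 + 4*k) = k*(k - 1)*(k + 4)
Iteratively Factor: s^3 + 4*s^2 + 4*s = (s + 2)*(s^2 + 2*s) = (s + 2)^2*(s)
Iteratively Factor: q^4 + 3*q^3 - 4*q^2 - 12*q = (q - 2)*(q^3 + 5*q^2 + 6*q) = q*(q - 2)*(q^2 + 5*q + 6) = q*(q - 2)*(q + 3)*(q + 2)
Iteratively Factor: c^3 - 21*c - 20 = (c - 5)*(c^2 + 5*c + 4) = (c - 5)*(c + 1)*(c + 4)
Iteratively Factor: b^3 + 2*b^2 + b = (b + 1)*(b^2 + b) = b*(b + 1)*(b + 1)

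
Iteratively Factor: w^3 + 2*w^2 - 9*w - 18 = (w + 2)*(w^2 - 9) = (w + 2)*(w + 3)*(w - 3)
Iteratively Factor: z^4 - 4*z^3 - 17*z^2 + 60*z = (z - 3)*(z^3 - z^2 - 20*z) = z*(z - 3)*(z^2 - z - 20) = z*(z - 5)*(z - 3)*(z + 4)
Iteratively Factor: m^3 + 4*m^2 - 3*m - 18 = (m + 3)*(m^2 + m - 6) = (m - 2)*(m + 3)*(m + 3)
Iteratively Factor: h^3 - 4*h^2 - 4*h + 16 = (h + 2)*(h^2 - 6*h + 8) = (h - 2)*(h + 2)*(h - 4)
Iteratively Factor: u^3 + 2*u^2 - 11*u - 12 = (u - 3)*(u^2 + 5*u + 4) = (u - 3)*(u + 4)*(u + 1)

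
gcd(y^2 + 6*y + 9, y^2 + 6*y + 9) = y^2 + 6*y + 9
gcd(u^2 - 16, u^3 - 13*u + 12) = u + 4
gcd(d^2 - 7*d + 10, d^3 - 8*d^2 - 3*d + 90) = d - 5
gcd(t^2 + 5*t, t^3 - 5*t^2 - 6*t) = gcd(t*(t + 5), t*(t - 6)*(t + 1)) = t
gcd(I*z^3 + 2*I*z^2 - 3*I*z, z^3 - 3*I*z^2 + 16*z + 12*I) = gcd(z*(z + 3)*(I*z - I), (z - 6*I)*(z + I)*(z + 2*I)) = 1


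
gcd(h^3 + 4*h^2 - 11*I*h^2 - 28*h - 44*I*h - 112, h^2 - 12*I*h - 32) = h - 4*I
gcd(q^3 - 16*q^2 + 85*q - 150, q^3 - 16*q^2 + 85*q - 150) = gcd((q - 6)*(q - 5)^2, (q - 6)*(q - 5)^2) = q^3 - 16*q^2 + 85*q - 150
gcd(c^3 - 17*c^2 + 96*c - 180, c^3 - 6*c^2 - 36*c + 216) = c^2 - 12*c + 36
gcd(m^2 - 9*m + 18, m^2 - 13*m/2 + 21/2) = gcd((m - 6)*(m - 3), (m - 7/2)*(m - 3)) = m - 3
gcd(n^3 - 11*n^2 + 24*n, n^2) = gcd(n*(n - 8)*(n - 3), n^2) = n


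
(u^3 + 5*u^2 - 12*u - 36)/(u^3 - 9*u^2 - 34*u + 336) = (u^2 - u - 6)/(u^2 - 15*u + 56)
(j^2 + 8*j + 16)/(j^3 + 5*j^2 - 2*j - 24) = (j + 4)/(j^2 + j - 6)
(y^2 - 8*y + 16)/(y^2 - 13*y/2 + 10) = 2*(y - 4)/(2*y - 5)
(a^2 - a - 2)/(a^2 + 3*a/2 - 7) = 2*(a + 1)/(2*a + 7)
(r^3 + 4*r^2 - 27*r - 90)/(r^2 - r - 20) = (r^2 + 9*r + 18)/(r + 4)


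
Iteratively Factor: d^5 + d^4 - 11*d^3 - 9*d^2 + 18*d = (d + 2)*(d^4 - d^3 - 9*d^2 + 9*d) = (d + 2)*(d + 3)*(d^3 - 4*d^2 + 3*d) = (d - 1)*(d + 2)*(d + 3)*(d^2 - 3*d) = d*(d - 1)*(d + 2)*(d + 3)*(d - 3)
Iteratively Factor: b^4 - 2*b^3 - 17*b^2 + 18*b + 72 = (b + 3)*(b^3 - 5*b^2 - 2*b + 24) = (b - 4)*(b + 3)*(b^2 - b - 6) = (b - 4)*(b + 2)*(b + 3)*(b - 3)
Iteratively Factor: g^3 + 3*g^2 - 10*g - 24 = (g + 4)*(g^2 - g - 6) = (g - 3)*(g + 4)*(g + 2)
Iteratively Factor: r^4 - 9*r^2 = (r)*(r^3 - 9*r) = r*(r - 3)*(r^2 + 3*r) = r*(r - 3)*(r + 3)*(r)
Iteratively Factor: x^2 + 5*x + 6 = (x + 2)*(x + 3)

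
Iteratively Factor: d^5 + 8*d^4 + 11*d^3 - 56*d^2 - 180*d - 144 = (d - 3)*(d^4 + 11*d^3 + 44*d^2 + 76*d + 48) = (d - 3)*(d + 4)*(d^3 + 7*d^2 + 16*d + 12) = (d - 3)*(d + 2)*(d + 4)*(d^2 + 5*d + 6) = (d - 3)*(d + 2)^2*(d + 4)*(d + 3)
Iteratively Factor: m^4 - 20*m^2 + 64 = (m - 2)*(m^3 + 2*m^2 - 16*m - 32) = (m - 2)*(m + 2)*(m^2 - 16) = (m - 2)*(m + 2)*(m + 4)*(m - 4)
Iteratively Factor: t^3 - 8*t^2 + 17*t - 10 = (t - 1)*(t^2 - 7*t + 10) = (t - 5)*(t - 1)*(t - 2)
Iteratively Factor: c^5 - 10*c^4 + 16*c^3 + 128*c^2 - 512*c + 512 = (c + 4)*(c^4 - 14*c^3 + 72*c^2 - 160*c + 128) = (c - 2)*(c + 4)*(c^3 - 12*c^2 + 48*c - 64) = (c - 4)*(c - 2)*(c + 4)*(c^2 - 8*c + 16) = (c - 4)^2*(c - 2)*(c + 4)*(c - 4)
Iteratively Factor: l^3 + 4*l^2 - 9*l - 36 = (l + 3)*(l^2 + l - 12) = (l + 3)*(l + 4)*(l - 3)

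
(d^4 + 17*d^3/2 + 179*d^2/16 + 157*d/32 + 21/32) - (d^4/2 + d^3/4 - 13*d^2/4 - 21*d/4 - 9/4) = d^4/2 + 33*d^3/4 + 231*d^2/16 + 325*d/32 + 93/32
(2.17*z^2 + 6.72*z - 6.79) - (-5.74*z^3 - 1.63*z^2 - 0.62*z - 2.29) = 5.74*z^3 + 3.8*z^2 + 7.34*z - 4.5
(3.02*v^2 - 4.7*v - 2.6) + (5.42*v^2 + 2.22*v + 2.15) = 8.44*v^2 - 2.48*v - 0.45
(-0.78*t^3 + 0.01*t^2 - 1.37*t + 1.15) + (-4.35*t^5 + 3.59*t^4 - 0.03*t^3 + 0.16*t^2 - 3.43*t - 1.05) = -4.35*t^5 + 3.59*t^4 - 0.81*t^3 + 0.17*t^2 - 4.8*t + 0.0999999999999999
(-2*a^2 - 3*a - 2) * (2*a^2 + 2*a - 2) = -4*a^4 - 10*a^3 - 6*a^2 + 2*a + 4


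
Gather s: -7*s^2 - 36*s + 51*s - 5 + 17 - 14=-7*s^2 + 15*s - 2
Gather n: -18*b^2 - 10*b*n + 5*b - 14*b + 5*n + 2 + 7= -18*b^2 - 9*b + n*(5 - 10*b) + 9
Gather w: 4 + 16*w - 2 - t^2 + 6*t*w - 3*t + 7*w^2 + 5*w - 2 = -t^2 - 3*t + 7*w^2 + w*(6*t + 21)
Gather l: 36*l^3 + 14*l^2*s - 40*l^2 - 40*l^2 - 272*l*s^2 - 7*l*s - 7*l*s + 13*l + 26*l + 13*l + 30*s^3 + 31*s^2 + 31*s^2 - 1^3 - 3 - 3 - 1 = 36*l^3 + l^2*(14*s - 80) + l*(-272*s^2 - 14*s + 52) + 30*s^3 + 62*s^2 - 8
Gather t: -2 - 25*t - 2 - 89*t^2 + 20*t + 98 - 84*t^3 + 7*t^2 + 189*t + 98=-84*t^3 - 82*t^2 + 184*t + 192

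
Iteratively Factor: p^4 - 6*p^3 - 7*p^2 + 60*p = (p + 3)*(p^3 - 9*p^2 + 20*p) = (p - 4)*(p + 3)*(p^2 - 5*p) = p*(p - 4)*(p + 3)*(p - 5)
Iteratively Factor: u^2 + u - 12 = (u - 3)*(u + 4)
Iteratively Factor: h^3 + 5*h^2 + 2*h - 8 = (h + 4)*(h^2 + h - 2) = (h + 2)*(h + 4)*(h - 1)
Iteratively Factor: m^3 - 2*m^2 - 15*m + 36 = (m - 3)*(m^2 + m - 12) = (m - 3)*(m + 4)*(m - 3)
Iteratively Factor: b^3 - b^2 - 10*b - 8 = (b - 4)*(b^2 + 3*b + 2) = (b - 4)*(b + 2)*(b + 1)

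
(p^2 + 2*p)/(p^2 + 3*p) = (p + 2)/(p + 3)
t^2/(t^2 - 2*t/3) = 3*t/(3*t - 2)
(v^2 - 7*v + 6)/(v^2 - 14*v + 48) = (v - 1)/(v - 8)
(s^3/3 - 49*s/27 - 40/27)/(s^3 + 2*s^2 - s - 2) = (s^2/3 - s/3 - 40/27)/(s^2 + s - 2)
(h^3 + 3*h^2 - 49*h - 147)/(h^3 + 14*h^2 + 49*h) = (h^2 - 4*h - 21)/(h*(h + 7))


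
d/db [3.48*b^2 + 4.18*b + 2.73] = 6.96*b + 4.18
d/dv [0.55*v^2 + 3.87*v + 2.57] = 1.1*v + 3.87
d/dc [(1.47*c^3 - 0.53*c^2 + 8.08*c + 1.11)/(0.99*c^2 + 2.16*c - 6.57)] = (1.4553*c^4 + 6.3504*c^3 - 38.1177*c^2 + 4.7664*c - 55.4832)/(0.9801*c^4 + 4.2768*c^3 - 8.343*c^2 - 28.3824*c + 43.1649)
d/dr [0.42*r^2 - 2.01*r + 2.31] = 0.84*r - 2.01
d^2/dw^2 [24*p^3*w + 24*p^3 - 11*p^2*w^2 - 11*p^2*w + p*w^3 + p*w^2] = 2*p*(-11*p + 3*w + 1)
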